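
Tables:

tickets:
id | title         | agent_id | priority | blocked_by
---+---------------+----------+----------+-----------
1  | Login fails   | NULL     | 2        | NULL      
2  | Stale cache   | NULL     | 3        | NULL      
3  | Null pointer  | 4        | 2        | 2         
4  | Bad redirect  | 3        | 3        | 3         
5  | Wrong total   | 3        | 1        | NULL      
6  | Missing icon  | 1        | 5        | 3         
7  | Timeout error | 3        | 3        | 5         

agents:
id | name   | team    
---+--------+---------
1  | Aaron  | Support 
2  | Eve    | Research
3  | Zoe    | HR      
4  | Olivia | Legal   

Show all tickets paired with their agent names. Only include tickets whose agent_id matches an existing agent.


INNER JOIN keeps only tickets rows whose agent_id matches an id in agents. Walk through each ticket:
  - ticket 1 (Login fails): agent_id=NULL, no match -> dropped
  - ticket 2 (Stale cache): agent_id=NULL, no match -> dropped
  - ticket 3 (Null pointer): agent_id=4 -> matches Olivia
  - ticket 4 (Bad redirect): agent_id=3 -> matches Zoe
  - ticket 5 (Wrong total): agent_id=3 -> matches Zoe
  - ticket 6 (Missing icon): agent_id=1 -> matches Aaron
  - ticket 7 (Timeout error): agent_id=3 -> matches Zoe
So 2 of 7 rows are dropped.

SQL:
SELECT a.title, b.name AS agent
FROM tickets a
INNER JOIN agents b ON a.agent_id = b.id

Result:
title         | agent 
--------------+-------
Null pointer  | Olivia
Bad redirect  | Zoe   
Wrong total   | Zoe   
Missing icon  | Aaron 
Timeout error | Zoe   


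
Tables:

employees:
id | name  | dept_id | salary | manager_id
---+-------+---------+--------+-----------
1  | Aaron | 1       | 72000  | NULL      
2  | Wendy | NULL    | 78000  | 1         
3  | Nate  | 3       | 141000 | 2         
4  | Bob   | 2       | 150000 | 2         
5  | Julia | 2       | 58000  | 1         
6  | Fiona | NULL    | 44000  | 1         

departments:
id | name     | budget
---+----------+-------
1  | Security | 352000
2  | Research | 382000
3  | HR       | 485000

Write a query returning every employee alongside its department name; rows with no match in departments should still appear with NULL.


LEFT JOIN keeps every row from employees (the left table); where dept_id has no match in departments, the department columns become NULL. Walk through each employee:
  - employee 1 (Aaron): dept_id=1 -> matches Security
  - employee 2 (Wendy): dept_id=NULL, no match -> kept with NULL
  - employee 3 (Nate): dept_id=3 -> matches HR
  - employee 4 (Bob): dept_id=2 -> matches Research
  - employee 5 (Julia): dept_id=2 -> matches Research
  - employee 6 (Fiona): dept_id=NULL, no match -> kept with NULL
All 6 rows appear; 2 have NULL department.

SQL:
SELECT a.name, b.name AS department
FROM employees a
LEFT JOIN departments b ON a.dept_id = b.id

Result:
name  | department
------+-----------
Aaron | Security  
Wendy | NULL      
Nate  | HR        
Bob   | Research  
Julia | Research  
Fiona | NULL      


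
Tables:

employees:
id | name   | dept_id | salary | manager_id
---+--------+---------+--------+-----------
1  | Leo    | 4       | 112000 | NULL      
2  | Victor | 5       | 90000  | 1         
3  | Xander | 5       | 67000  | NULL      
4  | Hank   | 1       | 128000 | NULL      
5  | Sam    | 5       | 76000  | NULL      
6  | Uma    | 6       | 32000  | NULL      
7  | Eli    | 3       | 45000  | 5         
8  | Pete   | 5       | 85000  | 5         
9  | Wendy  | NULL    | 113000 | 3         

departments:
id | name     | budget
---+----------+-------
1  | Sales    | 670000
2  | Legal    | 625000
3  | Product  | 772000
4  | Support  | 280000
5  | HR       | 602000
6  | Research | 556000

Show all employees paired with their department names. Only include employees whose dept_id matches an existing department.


INNER JOIN keeps only employees rows whose dept_id matches an id in departments. Walk through each employee:
  - employee 1 (Leo): dept_id=4 -> matches Support
  - employee 2 (Victor): dept_id=5 -> matches HR
  - employee 3 (Xander): dept_id=5 -> matches HR
  - employee 4 (Hank): dept_id=1 -> matches Sales
  - employee 5 (Sam): dept_id=5 -> matches HR
  - employee 6 (Uma): dept_id=6 -> matches Research
  - employee 7 (Eli): dept_id=3 -> matches Product
  - employee 8 (Pete): dept_id=5 -> matches HR
  - employee 9 (Wendy): dept_id=NULL, no match -> dropped
So 1 of 9 rows is dropped.

SQL:
SELECT a.name, b.name AS department
FROM employees a
INNER JOIN departments b ON a.dept_id = b.id

Result:
name   | department
-------+-----------
Leo    | Support   
Victor | HR        
Xander | HR        
Hank   | Sales     
Sam    | HR        
Uma    | Research  
Eli    | Product   
Pete   | HR        


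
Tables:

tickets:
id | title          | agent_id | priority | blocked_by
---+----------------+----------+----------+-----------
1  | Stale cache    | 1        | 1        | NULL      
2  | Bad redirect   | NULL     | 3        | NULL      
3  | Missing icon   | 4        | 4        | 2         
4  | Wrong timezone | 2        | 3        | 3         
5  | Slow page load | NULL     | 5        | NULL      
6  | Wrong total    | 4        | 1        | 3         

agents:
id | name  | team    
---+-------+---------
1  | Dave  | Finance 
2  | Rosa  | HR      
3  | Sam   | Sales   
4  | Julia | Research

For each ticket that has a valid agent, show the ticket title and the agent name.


INNER JOIN keeps only tickets rows whose agent_id matches an id in agents. Walk through each ticket:
  - ticket 1 (Stale cache): agent_id=1 -> matches Dave
  - ticket 2 (Bad redirect): agent_id=NULL, no match -> dropped
  - ticket 3 (Missing icon): agent_id=4 -> matches Julia
  - ticket 4 (Wrong timezone): agent_id=2 -> matches Rosa
  - ticket 5 (Slow page load): agent_id=NULL, no match -> dropped
  - ticket 6 (Wrong total): agent_id=4 -> matches Julia
So 2 of 6 rows are dropped.

SQL:
SELECT a.title, b.name AS agent
FROM tickets a
INNER JOIN agents b ON a.agent_id = b.id

Result:
title          | agent
---------------+------
Stale cache    | Dave 
Missing icon   | Julia
Wrong timezone | Rosa 
Wrong total    | Julia


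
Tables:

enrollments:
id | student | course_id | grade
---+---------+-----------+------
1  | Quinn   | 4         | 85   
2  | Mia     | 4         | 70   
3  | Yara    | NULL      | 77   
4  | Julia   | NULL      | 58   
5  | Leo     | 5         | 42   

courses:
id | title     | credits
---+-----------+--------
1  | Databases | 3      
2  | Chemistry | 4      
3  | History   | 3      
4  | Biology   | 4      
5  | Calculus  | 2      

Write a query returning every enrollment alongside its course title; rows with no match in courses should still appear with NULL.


LEFT JOIN keeps every row from enrollments (the left table); where course_id has no match in courses, the course columns become NULL. Walk through each enrollment:
  - enrollment 1 (Quinn): course_id=4 -> matches Biology
  - enrollment 2 (Mia): course_id=4 -> matches Biology
  - enrollment 3 (Yara): course_id=NULL, no match -> kept with NULL
  - enrollment 4 (Julia): course_id=NULL, no match -> kept with NULL
  - enrollment 5 (Leo): course_id=5 -> matches Calculus
All 5 rows appear; 2 have NULL course.

SQL:
SELECT a.student, b.title AS course
FROM enrollments a
LEFT JOIN courses b ON a.course_id = b.id

Result:
student | course  
--------+---------
Quinn   | Biology 
Mia     | Biology 
Yara    | NULL    
Julia   | NULL    
Leo     | Calculus


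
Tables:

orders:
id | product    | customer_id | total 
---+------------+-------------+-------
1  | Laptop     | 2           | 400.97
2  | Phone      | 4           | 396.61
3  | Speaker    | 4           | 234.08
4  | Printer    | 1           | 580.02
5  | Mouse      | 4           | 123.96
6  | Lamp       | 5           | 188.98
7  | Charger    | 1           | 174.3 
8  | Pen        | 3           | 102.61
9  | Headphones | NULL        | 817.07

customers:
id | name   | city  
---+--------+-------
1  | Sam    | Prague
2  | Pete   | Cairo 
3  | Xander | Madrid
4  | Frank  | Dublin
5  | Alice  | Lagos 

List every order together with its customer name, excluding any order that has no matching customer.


INNER JOIN keeps only orders rows whose customer_id matches an id in customers. Walk through each order:
  - order 1 (Laptop): customer_id=2 -> matches Pete
  - order 2 (Phone): customer_id=4 -> matches Frank
  - order 3 (Speaker): customer_id=4 -> matches Frank
  - order 4 (Printer): customer_id=1 -> matches Sam
  - order 5 (Mouse): customer_id=4 -> matches Frank
  - order 6 (Lamp): customer_id=5 -> matches Alice
  - order 7 (Charger): customer_id=1 -> matches Sam
  - order 8 (Pen): customer_id=3 -> matches Xander
  - order 9 (Headphones): customer_id=NULL, no match -> dropped
So 1 of 9 rows is dropped.

SQL:
SELECT a.product, b.name AS customer
FROM orders a
INNER JOIN customers b ON a.customer_id = b.id

Result:
product | customer
--------+---------
Laptop  | Pete    
Phone   | Frank   
Speaker | Frank   
Printer | Sam     
Mouse   | Frank   
Lamp    | Alice   
Charger | Sam     
Pen     | Xander  


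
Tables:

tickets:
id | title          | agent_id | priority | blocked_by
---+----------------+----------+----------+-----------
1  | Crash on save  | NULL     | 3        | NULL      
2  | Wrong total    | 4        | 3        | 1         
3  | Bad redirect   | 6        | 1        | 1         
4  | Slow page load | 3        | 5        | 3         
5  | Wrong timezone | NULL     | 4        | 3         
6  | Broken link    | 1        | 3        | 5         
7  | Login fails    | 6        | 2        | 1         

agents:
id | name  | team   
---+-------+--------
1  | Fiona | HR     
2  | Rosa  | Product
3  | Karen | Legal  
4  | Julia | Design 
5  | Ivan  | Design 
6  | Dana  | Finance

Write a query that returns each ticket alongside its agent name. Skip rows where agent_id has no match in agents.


INNER JOIN keeps only tickets rows whose agent_id matches an id in agents. Walk through each ticket:
  - ticket 1 (Crash on save): agent_id=NULL, no match -> dropped
  - ticket 2 (Wrong total): agent_id=4 -> matches Julia
  - ticket 3 (Bad redirect): agent_id=6 -> matches Dana
  - ticket 4 (Slow page load): agent_id=3 -> matches Karen
  - ticket 5 (Wrong timezone): agent_id=NULL, no match -> dropped
  - ticket 6 (Broken link): agent_id=1 -> matches Fiona
  - ticket 7 (Login fails): agent_id=6 -> matches Dana
So 2 of 7 rows are dropped.

SQL:
SELECT a.title, b.name AS agent
FROM tickets a
INNER JOIN agents b ON a.agent_id = b.id

Result:
title          | agent
---------------+------
Wrong total    | Julia
Bad redirect   | Dana 
Slow page load | Karen
Broken link    | Fiona
Login fails    | Dana 


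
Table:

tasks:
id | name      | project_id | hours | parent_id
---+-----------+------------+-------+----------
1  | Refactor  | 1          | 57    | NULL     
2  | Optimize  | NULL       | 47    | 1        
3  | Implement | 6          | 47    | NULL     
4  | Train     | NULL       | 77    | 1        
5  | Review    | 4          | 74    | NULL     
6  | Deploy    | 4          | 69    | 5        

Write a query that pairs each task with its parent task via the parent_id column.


This is a self-join: tasks is joined to a second copy of itself, matching each row's parent_id to another row's id. Use LEFT JOIN so rows with parent_id=NULL are kept.
  - task 1 (Refactor): parent_id=NULL -> NULL
  - task 2 (Optimize): parent_id=1 -> Refactor
  - task 3 (Implement): parent_id=NULL -> NULL
  - task 4 (Train): parent_id=1 -> Refactor
  - task 5 (Review): parent_id=NULL -> NULL
  - task 6 (Deploy): parent_id=5 -> Review

SQL:
SELECT a.name AS item, b.name AS parent
FROM tasks a
LEFT JOIN tasks b ON a.parent_id = b.id

Result:
item      | parent  
----------+---------
Refactor  | NULL    
Optimize  | Refactor
Implement | NULL    
Train     | Refactor
Review    | NULL    
Deploy    | Review  


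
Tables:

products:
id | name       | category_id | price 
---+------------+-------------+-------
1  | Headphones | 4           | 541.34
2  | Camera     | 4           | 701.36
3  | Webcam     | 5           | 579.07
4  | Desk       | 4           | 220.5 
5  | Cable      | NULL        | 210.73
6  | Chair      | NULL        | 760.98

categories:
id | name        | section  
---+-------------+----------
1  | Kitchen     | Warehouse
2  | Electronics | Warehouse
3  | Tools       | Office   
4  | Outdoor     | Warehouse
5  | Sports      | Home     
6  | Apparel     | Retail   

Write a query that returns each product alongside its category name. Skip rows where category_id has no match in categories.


INNER JOIN keeps only products rows whose category_id matches an id in categories. Walk through each product:
  - product 1 (Headphones): category_id=4 -> matches Outdoor
  - product 2 (Camera): category_id=4 -> matches Outdoor
  - product 3 (Webcam): category_id=5 -> matches Sports
  - product 4 (Desk): category_id=4 -> matches Outdoor
  - product 5 (Cable): category_id=NULL, no match -> dropped
  - product 6 (Chair): category_id=NULL, no match -> dropped
So 2 of 6 rows are dropped.

SQL:
SELECT a.name, b.name AS category
FROM products a
INNER JOIN categories b ON a.category_id = b.id

Result:
name       | category
-----------+---------
Headphones | Outdoor 
Camera     | Outdoor 
Webcam     | Sports  
Desk       | Outdoor 


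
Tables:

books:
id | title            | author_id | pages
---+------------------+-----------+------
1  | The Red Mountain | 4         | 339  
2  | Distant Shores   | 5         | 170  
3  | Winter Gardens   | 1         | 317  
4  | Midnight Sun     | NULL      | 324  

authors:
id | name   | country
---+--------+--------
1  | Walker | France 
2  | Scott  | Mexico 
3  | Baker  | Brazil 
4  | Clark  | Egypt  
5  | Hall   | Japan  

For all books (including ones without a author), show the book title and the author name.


LEFT JOIN keeps every row from books (the left table); where author_id has no match in authors, the author columns become NULL. Walk through each book:
  - book 1 (The Red Mountain): author_id=4 -> matches Clark
  - book 2 (Distant Shores): author_id=5 -> matches Hall
  - book 3 (Winter Gardens): author_id=1 -> matches Walker
  - book 4 (Midnight Sun): author_id=NULL, no match -> kept with NULL
All 4 rows appear; 1 has NULL author.

SQL:
SELECT a.title, b.name AS author
FROM books a
LEFT JOIN authors b ON a.author_id = b.id

Result:
title            | author
-----------------+-------
The Red Mountain | Clark 
Distant Shores   | Hall  
Winter Gardens   | Walker
Midnight Sun     | NULL  


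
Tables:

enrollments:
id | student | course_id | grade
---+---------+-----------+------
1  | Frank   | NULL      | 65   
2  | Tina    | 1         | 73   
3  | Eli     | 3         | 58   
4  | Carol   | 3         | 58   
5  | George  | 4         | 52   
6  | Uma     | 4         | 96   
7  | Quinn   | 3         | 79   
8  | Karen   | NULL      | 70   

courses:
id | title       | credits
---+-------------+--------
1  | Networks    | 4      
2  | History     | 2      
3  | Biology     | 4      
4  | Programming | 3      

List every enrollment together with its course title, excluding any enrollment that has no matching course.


INNER JOIN keeps only enrollments rows whose course_id matches an id in courses. Walk through each enrollment:
  - enrollment 1 (Frank): course_id=NULL, no match -> dropped
  - enrollment 2 (Tina): course_id=1 -> matches Networks
  - enrollment 3 (Eli): course_id=3 -> matches Biology
  - enrollment 4 (Carol): course_id=3 -> matches Biology
  - enrollment 5 (George): course_id=4 -> matches Programming
  - enrollment 6 (Uma): course_id=4 -> matches Programming
  - enrollment 7 (Quinn): course_id=3 -> matches Biology
  - enrollment 8 (Karen): course_id=NULL, no match -> dropped
So 2 of 8 rows are dropped.

SQL:
SELECT a.student, b.title AS course
FROM enrollments a
INNER JOIN courses b ON a.course_id = b.id

Result:
student | course     
--------+------------
Tina    | Networks   
Eli     | Biology    
Carol   | Biology    
George  | Programming
Uma     | Programming
Quinn   | Biology    


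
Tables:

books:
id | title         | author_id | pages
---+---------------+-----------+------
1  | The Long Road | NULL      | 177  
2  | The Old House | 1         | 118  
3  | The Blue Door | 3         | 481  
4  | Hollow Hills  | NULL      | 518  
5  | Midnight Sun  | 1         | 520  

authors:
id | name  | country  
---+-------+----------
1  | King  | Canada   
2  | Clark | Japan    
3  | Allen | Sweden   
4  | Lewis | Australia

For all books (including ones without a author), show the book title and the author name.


LEFT JOIN keeps every row from books (the left table); where author_id has no match in authors, the author columns become NULL. Walk through each book:
  - book 1 (The Long Road): author_id=NULL, no match -> kept with NULL
  - book 2 (The Old House): author_id=1 -> matches King
  - book 3 (The Blue Door): author_id=3 -> matches Allen
  - book 4 (Hollow Hills): author_id=NULL, no match -> kept with NULL
  - book 5 (Midnight Sun): author_id=1 -> matches King
All 5 rows appear; 2 have NULL author.

SQL:
SELECT a.title, b.name AS author
FROM books a
LEFT JOIN authors b ON a.author_id = b.id

Result:
title         | author
--------------+-------
The Long Road | NULL  
The Old House | King  
The Blue Door | Allen 
Hollow Hills  | NULL  
Midnight Sun  | King  


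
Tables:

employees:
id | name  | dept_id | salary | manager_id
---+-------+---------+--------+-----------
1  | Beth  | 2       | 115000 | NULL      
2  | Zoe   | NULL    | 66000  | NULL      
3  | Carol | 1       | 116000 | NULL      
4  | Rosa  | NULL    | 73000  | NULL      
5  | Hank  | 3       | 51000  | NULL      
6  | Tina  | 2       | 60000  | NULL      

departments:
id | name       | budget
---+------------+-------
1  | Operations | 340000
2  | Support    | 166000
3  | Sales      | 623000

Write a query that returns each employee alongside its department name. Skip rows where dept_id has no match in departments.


INNER JOIN keeps only employees rows whose dept_id matches an id in departments. Walk through each employee:
  - employee 1 (Beth): dept_id=2 -> matches Support
  - employee 2 (Zoe): dept_id=NULL, no match -> dropped
  - employee 3 (Carol): dept_id=1 -> matches Operations
  - employee 4 (Rosa): dept_id=NULL, no match -> dropped
  - employee 5 (Hank): dept_id=3 -> matches Sales
  - employee 6 (Tina): dept_id=2 -> matches Support
So 2 of 6 rows are dropped.

SQL:
SELECT a.name, b.name AS department
FROM employees a
INNER JOIN departments b ON a.dept_id = b.id

Result:
name  | department
------+-----------
Beth  | Support   
Carol | Operations
Hank  | Sales     
Tina  | Support   


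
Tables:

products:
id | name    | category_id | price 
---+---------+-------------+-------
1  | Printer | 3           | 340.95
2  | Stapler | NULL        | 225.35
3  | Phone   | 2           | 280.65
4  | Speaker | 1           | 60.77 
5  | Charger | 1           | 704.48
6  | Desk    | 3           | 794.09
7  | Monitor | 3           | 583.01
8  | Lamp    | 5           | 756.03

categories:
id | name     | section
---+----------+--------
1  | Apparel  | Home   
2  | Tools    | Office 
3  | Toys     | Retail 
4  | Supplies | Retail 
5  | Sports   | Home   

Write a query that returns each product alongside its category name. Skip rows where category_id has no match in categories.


INNER JOIN keeps only products rows whose category_id matches an id in categories. Walk through each product:
  - product 1 (Printer): category_id=3 -> matches Toys
  - product 2 (Stapler): category_id=NULL, no match -> dropped
  - product 3 (Phone): category_id=2 -> matches Tools
  - product 4 (Speaker): category_id=1 -> matches Apparel
  - product 5 (Charger): category_id=1 -> matches Apparel
  - product 6 (Desk): category_id=3 -> matches Toys
  - product 7 (Monitor): category_id=3 -> matches Toys
  - product 8 (Lamp): category_id=5 -> matches Sports
So 1 of 8 rows is dropped.

SQL:
SELECT a.name, b.name AS category
FROM products a
INNER JOIN categories b ON a.category_id = b.id

Result:
name    | category
--------+---------
Printer | Toys    
Phone   | Tools   
Speaker | Apparel 
Charger | Apparel 
Desk    | Toys    
Monitor | Toys    
Lamp    | Sports  


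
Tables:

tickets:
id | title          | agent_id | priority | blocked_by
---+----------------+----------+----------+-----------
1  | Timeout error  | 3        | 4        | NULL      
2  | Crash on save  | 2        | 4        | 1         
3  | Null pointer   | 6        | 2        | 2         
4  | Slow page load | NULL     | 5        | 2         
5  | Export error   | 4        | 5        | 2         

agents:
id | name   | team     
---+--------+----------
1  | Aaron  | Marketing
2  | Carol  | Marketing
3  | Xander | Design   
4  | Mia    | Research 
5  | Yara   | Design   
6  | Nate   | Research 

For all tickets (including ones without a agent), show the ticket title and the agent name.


LEFT JOIN keeps every row from tickets (the left table); where agent_id has no match in agents, the agent columns become NULL. Walk through each ticket:
  - ticket 1 (Timeout error): agent_id=3 -> matches Xander
  - ticket 2 (Crash on save): agent_id=2 -> matches Carol
  - ticket 3 (Null pointer): agent_id=6 -> matches Nate
  - ticket 4 (Slow page load): agent_id=NULL, no match -> kept with NULL
  - ticket 5 (Export error): agent_id=4 -> matches Mia
All 5 rows appear; 1 has NULL agent.

SQL:
SELECT a.title, b.name AS agent
FROM tickets a
LEFT JOIN agents b ON a.agent_id = b.id

Result:
title          | agent 
---------------+-------
Timeout error  | Xander
Crash on save  | Carol 
Null pointer   | Nate  
Slow page load | NULL  
Export error   | Mia   


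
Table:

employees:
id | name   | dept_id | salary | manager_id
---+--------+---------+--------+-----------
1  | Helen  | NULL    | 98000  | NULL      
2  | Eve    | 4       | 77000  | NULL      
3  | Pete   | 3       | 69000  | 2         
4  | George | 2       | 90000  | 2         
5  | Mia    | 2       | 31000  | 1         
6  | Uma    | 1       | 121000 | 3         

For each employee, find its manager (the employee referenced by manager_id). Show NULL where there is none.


This is a self-join: employees is joined to a second copy of itself, matching each row's manager_id to another row's id. Use LEFT JOIN so rows with manager_id=NULL are kept.
  - employee 1 (Helen): manager_id=NULL -> NULL
  - employee 2 (Eve): manager_id=NULL -> NULL
  - employee 3 (Pete): manager_id=2 -> Eve
  - employee 4 (George): manager_id=2 -> Eve
  - employee 5 (Mia): manager_id=1 -> Helen
  - employee 6 (Uma): manager_id=3 -> Pete

SQL:
SELECT a.name AS item, b.name AS manager
FROM employees a
LEFT JOIN employees b ON a.manager_id = b.id

Result:
item   | manager
-------+--------
Helen  | NULL   
Eve    | NULL   
Pete   | Eve    
George | Eve    
Mia    | Helen  
Uma    | Pete   


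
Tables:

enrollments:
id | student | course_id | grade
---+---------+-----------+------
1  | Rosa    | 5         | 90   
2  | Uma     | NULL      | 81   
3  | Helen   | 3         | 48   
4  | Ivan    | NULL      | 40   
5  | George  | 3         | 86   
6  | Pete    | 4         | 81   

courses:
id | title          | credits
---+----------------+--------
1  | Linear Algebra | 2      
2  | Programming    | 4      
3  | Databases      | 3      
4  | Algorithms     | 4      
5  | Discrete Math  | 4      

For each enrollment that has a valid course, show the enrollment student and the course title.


INNER JOIN keeps only enrollments rows whose course_id matches an id in courses. Walk through each enrollment:
  - enrollment 1 (Rosa): course_id=5 -> matches Discrete Math
  - enrollment 2 (Uma): course_id=NULL, no match -> dropped
  - enrollment 3 (Helen): course_id=3 -> matches Databases
  - enrollment 4 (Ivan): course_id=NULL, no match -> dropped
  - enrollment 5 (George): course_id=3 -> matches Databases
  - enrollment 6 (Pete): course_id=4 -> matches Algorithms
So 2 of 6 rows are dropped.

SQL:
SELECT a.student, b.title AS course
FROM enrollments a
INNER JOIN courses b ON a.course_id = b.id

Result:
student | course       
--------+--------------
Rosa    | Discrete Math
Helen   | Databases    
George  | Databases    
Pete    | Algorithms   


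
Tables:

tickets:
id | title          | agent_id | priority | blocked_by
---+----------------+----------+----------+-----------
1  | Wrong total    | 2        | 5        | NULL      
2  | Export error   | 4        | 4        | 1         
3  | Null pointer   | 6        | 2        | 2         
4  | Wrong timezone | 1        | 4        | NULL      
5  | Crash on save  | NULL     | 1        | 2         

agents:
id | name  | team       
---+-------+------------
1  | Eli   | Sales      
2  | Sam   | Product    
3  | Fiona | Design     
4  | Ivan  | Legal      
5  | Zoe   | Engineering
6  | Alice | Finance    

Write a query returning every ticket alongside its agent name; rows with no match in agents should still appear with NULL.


LEFT JOIN keeps every row from tickets (the left table); where agent_id has no match in agents, the agent columns become NULL. Walk through each ticket:
  - ticket 1 (Wrong total): agent_id=2 -> matches Sam
  - ticket 2 (Export error): agent_id=4 -> matches Ivan
  - ticket 3 (Null pointer): agent_id=6 -> matches Alice
  - ticket 4 (Wrong timezone): agent_id=1 -> matches Eli
  - ticket 5 (Crash on save): agent_id=NULL, no match -> kept with NULL
All 5 rows appear; 1 has NULL agent.

SQL:
SELECT a.title, b.name AS agent
FROM tickets a
LEFT JOIN agents b ON a.agent_id = b.id

Result:
title          | agent
---------------+------
Wrong total    | Sam  
Export error   | Ivan 
Null pointer   | Alice
Wrong timezone | Eli  
Crash on save  | NULL 


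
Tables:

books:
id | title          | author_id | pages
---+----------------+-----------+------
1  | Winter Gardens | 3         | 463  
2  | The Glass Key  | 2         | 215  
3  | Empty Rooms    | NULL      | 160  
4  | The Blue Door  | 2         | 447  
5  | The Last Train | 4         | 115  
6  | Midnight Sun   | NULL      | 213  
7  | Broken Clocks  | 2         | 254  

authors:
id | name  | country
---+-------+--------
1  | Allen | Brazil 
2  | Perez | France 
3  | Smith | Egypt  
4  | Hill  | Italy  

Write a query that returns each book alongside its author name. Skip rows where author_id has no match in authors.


INNER JOIN keeps only books rows whose author_id matches an id in authors. Walk through each book:
  - book 1 (Winter Gardens): author_id=3 -> matches Smith
  - book 2 (The Glass Key): author_id=2 -> matches Perez
  - book 3 (Empty Rooms): author_id=NULL, no match -> dropped
  - book 4 (The Blue Door): author_id=2 -> matches Perez
  - book 5 (The Last Train): author_id=4 -> matches Hill
  - book 6 (Midnight Sun): author_id=NULL, no match -> dropped
  - book 7 (Broken Clocks): author_id=2 -> matches Perez
So 2 of 7 rows are dropped.

SQL:
SELECT a.title, b.name AS author
FROM books a
INNER JOIN authors b ON a.author_id = b.id

Result:
title          | author
---------------+-------
Winter Gardens | Smith 
The Glass Key  | Perez 
The Blue Door  | Perez 
The Last Train | Hill  
Broken Clocks  | Perez 


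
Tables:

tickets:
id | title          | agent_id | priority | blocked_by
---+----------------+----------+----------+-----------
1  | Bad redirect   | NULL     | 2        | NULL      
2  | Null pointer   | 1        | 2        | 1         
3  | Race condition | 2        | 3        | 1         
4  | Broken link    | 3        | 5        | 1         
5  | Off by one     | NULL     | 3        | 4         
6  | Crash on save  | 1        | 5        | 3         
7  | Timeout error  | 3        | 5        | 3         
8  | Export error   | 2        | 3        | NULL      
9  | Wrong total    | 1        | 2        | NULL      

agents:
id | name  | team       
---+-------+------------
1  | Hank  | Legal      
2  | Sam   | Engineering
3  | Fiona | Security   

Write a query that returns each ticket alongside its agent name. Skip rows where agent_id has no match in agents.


INNER JOIN keeps only tickets rows whose agent_id matches an id in agents. Walk through each ticket:
  - ticket 1 (Bad redirect): agent_id=NULL, no match -> dropped
  - ticket 2 (Null pointer): agent_id=1 -> matches Hank
  - ticket 3 (Race condition): agent_id=2 -> matches Sam
  - ticket 4 (Broken link): agent_id=3 -> matches Fiona
  - ticket 5 (Off by one): agent_id=NULL, no match -> dropped
  - ticket 6 (Crash on save): agent_id=1 -> matches Hank
  - ticket 7 (Timeout error): agent_id=3 -> matches Fiona
  - ticket 8 (Export error): agent_id=2 -> matches Sam
  - ticket 9 (Wrong total): agent_id=1 -> matches Hank
So 2 of 9 rows are dropped.

SQL:
SELECT a.title, b.name AS agent
FROM tickets a
INNER JOIN agents b ON a.agent_id = b.id

Result:
title          | agent
---------------+------
Null pointer   | Hank 
Race condition | Sam  
Broken link    | Fiona
Crash on save  | Hank 
Timeout error  | Fiona
Export error   | Sam  
Wrong total    | Hank 


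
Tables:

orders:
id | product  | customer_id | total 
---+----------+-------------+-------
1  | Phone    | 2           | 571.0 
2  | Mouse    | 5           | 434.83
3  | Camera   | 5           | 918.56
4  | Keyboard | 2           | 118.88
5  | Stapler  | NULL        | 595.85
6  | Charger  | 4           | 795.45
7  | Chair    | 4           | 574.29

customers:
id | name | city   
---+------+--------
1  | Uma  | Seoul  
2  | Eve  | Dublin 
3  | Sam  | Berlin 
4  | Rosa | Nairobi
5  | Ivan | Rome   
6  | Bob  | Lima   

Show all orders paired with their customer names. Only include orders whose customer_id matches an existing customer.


INNER JOIN keeps only orders rows whose customer_id matches an id in customers. Walk through each order:
  - order 1 (Phone): customer_id=2 -> matches Eve
  - order 2 (Mouse): customer_id=5 -> matches Ivan
  - order 3 (Camera): customer_id=5 -> matches Ivan
  - order 4 (Keyboard): customer_id=2 -> matches Eve
  - order 5 (Stapler): customer_id=NULL, no match -> dropped
  - order 6 (Charger): customer_id=4 -> matches Rosa
  - order 7 (Chair): customer_id=4 -> matches Rosa
So 1 of 7 rows is dropped.

SQL:
SELECT a.product, b.name AS customer
FROM orders a
INNER JOIN customers b ON a.customer_id = b.id

Result:
product  | customer
---------+---------
Phone    | Eve     
Mouse    | Ivan    
Camera   | Ivan    
Keyboard | Eve     
Charger  | Rosa    
Chair    | Rosa    


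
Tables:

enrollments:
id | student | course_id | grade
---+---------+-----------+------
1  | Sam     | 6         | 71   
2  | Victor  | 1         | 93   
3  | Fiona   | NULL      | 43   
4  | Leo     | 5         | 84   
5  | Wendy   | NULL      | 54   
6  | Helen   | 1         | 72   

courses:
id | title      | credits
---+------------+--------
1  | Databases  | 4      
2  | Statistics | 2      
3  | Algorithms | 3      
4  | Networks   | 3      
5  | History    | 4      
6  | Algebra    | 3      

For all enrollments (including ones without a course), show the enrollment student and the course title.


LEFT JOIN keeps every row from enrollments (the left table); where course_id has no match in courses, the course columns become NULL. Walk through each enrollment:
  - enrollment 1 (Sam): course_id=6 -> matches Algebra
  - enrollment 2 (Victor): course_id=1 -> matches Databases
  - enrollment 3 (Fiona): course_id=NULL, no match -> kept with NULL
  - enrollment 4 (Leo): course_id=5 -> matches History
  - enrollment 5 (Wendy): course_id=NULL, no match -> kept with NULL
  - enrollment 6 (Helen): course_id=1 -> matches Databases
All 6 rows appear; 2 have NULL course.

SQL:
SELECT a.student, b.title AS course
FROM enrollments a
LEFT JOIN courses b ON a.course_id = b.id

Result:
student | course   
--------+----------
Sam     | Algebra  
Victor  | Databases
Fiona   | NULL     
Leo     | History  
Wendy   | NULL     
Helen   | Databases


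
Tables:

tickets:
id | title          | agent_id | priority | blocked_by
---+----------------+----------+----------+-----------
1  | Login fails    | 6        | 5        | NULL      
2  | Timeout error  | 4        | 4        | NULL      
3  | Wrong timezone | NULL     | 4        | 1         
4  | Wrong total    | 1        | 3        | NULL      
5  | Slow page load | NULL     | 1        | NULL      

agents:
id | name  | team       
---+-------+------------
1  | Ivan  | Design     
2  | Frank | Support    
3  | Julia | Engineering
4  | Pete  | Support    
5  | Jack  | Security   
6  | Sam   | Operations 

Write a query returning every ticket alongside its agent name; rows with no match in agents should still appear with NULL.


LEFT JOIN keeps every row from tickets (the left table); where agent_id has no match in agents, the agent columns become NULL. Walk through each ticket:
  - ticket 1 (Login fails): agent_id=6 -> matches Sam
  - ticket 2 (Timeout error): agent_id=4 -> matches Pete
  - ticket 3 (Wrong timezone): agent_id=NULL, no match -> kept with NULL
  - ticket 4 (Wrong total): agent_id=1 -> matches Ivan
  - ticket 5 (Slow page load): agent_id=NULL, no match -> kept with NULL
All 5 rows appear; 2 have NULL agent.

SQL:
SELECT a.title, b.name AS agent
FROM tickets a
LEFT JOIN agents b ON a.agent_id = b.id

Result:
title          | agent
---------------+------
Login fails    | Sam  
Timeout error  | Pete 
Wrong timezone | NULL 
Wrong total    | Ivan 
Slow page load | NULL 


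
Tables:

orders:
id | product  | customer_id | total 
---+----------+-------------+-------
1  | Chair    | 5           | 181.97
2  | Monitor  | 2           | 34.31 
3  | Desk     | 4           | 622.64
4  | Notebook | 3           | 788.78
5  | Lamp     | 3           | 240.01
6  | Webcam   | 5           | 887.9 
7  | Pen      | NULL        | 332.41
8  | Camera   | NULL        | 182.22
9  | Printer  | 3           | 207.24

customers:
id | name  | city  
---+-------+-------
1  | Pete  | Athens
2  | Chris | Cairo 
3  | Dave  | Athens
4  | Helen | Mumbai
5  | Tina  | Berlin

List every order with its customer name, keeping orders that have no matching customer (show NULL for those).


LEFT JOIN keeps every row from orders (the left table); where customer_id has no match in customers, the customer columns become NULL. Walk through each order:
  - order 1 (Chair): customer_id=5 -> matches Tina
  - order 2 (Monitor): customer_id=2 -> matches Chris
  - order 3 (Desk): customer_id=4 -> matches Helen
  - order 4 (Notebook): customer_id=3 -> matches Dave
  - order 5 (Lamp): customer_id=3 -> matches Dave
  - order 6 (Webcam): customer_id=5 -> matches Tina
  - order 7 (Pen): customer_id=NULL, no match -> kept with NULL
  - order 8 (Camera): customer_id=NULL, no match -> kept with NULL
  - order 9 (Printer): customer_id=3 -> matches Dave
All 9 rows appear; 2 have NULL customer.

SQL:
SELECT a.product, b.name AS customer
FROM orders a
LEFT JOIN customers b ON a.customer_id = b.id

Result:
product  | customer
---------+---------
Chair    | Tina    
Monitor  | Chris   
Desk     | Helen   
Notebook | Dave    
Lamp     | Dave    
Webcam   | Tina    
Pen      | NULL    
Camera   | NULL    
Printer  | Dave    


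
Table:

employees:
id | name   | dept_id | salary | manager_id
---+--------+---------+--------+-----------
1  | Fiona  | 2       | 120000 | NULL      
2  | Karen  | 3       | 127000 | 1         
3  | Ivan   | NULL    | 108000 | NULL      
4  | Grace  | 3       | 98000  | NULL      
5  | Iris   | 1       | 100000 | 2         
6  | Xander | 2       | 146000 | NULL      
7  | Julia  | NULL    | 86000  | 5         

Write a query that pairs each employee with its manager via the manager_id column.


This is a self-join: employees is joined to a second copy of itself, matching each row's manager_id to another row's id. Use LEFT JOIN so rows with manager_id=NULL are kept.
  - employee 1 (Fiona): manager_id=NULL -> NULL
  - employee 2 (Karen): manager_id=1 -> Fiona
  - employee 3 (Ivan): manager_id=NULL -> NULL
  - employee 4 (Grace): manager_id=NULL -> NULL
  - employee 5 (Iris): manager_id=2 -> Karen
  - employee 6 (Xander): manager_id=NULL -> NULL
  - employee 7 (Julia): manager_id=5 -> Iris

SQL:
SELECT a.name AS item, b.name AS manager
FROM employees a
LEFT JOIN employees b ON a.manager_id = b.id

Result:
item   | manager
-------+--------
Fiona  | NULL   
Karen  | Fiona  
Ivan   | NULL   
Grace  | NULL   
Iris   | Karen  
Xander | NULL   
Julia  | Iris   


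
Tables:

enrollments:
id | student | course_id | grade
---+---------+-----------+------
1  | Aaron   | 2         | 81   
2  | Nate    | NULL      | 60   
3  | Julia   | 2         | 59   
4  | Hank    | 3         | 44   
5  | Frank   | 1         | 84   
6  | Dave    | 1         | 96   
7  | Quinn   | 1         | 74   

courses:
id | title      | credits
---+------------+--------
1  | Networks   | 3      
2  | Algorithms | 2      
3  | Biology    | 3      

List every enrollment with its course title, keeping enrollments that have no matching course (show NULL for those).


LEFT JOIN keeps every row from enrollments (the left table); where course_id has no match in courses, the course columns become NULL. Walk through each enrollment:
  - enrollment 1 (Aaron): course_id=2 -> matches Algorithms
  - enrollment 2 (Nate): course_id=NULL, no match -> kept with NULL
  - enrollment 3 (Julia): course_id=2 -> matches Algorithms
  - enrollment 4 (Hank): course_id=3 -> matches Biology
  - enrollment 5 (Frank): course_id=1 -> matches Networks
  - enrollment 6 (Dave): course_id=1 -> matches Networks
  - enrollment 7 (Quinn): course_id=1 -> matches Networks
All 7 rows appear; 1 has NULL course.

SQL:
SELECT a.student, b.title AS course
FROM enrollments a
LEFT JOIN courses b ON a.course_id = b.id

Result:
student | course    
--------+-----------
Aaron   | Algorithms
Nate    | NULL      
Julia   | Algorithms
Hank    | Biology   
Frank   | Networks  
Dave    | Networks  
Quinn   | Networks  


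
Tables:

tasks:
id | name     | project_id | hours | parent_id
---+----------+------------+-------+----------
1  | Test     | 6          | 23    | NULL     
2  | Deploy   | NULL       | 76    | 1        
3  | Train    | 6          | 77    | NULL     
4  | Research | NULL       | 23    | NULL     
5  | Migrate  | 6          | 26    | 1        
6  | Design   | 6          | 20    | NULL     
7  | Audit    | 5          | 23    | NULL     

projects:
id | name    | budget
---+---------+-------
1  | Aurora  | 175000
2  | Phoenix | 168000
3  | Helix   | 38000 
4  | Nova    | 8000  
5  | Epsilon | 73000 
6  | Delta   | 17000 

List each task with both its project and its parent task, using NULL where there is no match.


Two LEFT JOINs from the same base table tasks: one to projects via project_id, one to tasks itself via parent_id. Both are LEFT so every task is preserved.
Match against projects:
  - task 1 (Test): project_id=6 -> matches Delta
  - task 2 (Deploy): project_id=NULL, no match -> kept with NULL
  - task 3 (Train): project_id=6 -> matches Delta
  - task 4 (Research): project_id=NULL, no match -> kept with NULL
  - task 5 (Migrate): project_id=6 -> matches Delta
  - task 6 (Design): project_id=6 -> matches Delta
  - task 7 (Audit): project_id=5 -> matches Epsilon
Match against tasks (self):
  - task 1 (Test): parent_id=NULL -> NULL
  - task 2 (Deploy): parent_id=1 -> Test
  - task 3 (Train): parent_id=NULL -> NULL
  - task 4 (Research): parent_id=NULL -> NULL
  - task 5 (Migrate): parent_id=1 -> Test
  - task 6 (Design): parent_id=NULL -> NULL
  - task 7 (Audit): parent_id=NULL -> NULL

SQL:
SELECT a.name, b.name AS project, c.name AS parent
FROM tasks a
LEFT JOIN projects b ON a.project_id = b.id
LEFT JOIN tasks c ON a.parent_id = c.id

Result:
name     | project | parent
---------+---------+-------
Test     | Delta   | NULL  
Deploy   | NULL    | Test  
Train    | Delta   | NULL  
Research | NULL    | NULL  
Migrate  | Delta   | Test  
Design   | Delta   | NULL  
Audit    | Epsilon | NULL  


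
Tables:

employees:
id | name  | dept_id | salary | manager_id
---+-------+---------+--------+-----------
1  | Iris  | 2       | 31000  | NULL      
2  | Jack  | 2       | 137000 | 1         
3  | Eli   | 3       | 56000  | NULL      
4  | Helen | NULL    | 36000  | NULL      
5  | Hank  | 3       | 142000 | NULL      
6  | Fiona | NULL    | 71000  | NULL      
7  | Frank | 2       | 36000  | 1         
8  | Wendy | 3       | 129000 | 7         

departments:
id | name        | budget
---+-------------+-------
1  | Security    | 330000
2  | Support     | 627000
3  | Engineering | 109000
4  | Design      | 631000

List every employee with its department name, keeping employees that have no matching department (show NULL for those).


LEFT JOIN keeps every row from employees (the left table); where dept_id has no match in departments, the department columns become NULL. Walk through each employee:
  - employee 1 (Iris): dept_id=2 -> matches Support
  - employee 2 (Jack): dept_id=2 -> matches Support
  - employee 3 (Eli): dept_id=3 -> matches Engineering
  - employee 4 (Helen): dept_id=NULL, no match -> kept with NULL
  - employee 5 (Hank): dept_id=3 -> matches Engineering
  - employee 6 (Fiona): dept_id=NULL, no match -> kept with NULL
  - employee 7 (Frank): dept_id=2 -> matches Support
  - employee 8 (Wendy): dept_id=3 -> matches Engineering
All 8 rows appear; 2 have NULL department.

SQL:
SELECT a.name, b.name AS department
FROM employees a
LEFT JOIN departments b ON a.dept_id = b.id

Result:
name  | department 
------+------------
Iris  | Support    
Jack  | Support    
Eli   | Engineering
Helen | NULL       
Hank  | Engineering
Fiona | NULL       
Frank | Support    
Wendy | Engineering
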